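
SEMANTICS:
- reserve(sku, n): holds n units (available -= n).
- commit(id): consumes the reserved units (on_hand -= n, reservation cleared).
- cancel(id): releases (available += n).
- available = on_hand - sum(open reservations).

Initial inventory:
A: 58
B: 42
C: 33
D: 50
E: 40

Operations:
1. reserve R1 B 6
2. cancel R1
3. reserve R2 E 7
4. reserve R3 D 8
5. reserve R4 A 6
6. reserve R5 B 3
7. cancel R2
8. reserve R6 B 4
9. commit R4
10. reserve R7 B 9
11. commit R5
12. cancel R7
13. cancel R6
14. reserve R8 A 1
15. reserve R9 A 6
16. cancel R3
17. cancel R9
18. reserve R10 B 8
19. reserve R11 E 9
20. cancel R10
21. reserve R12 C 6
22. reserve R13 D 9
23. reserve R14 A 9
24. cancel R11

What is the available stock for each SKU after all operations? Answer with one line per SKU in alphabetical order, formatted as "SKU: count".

Step 1: reserve R1 B 6 -> on_hand[A=58 B=42 C=33 D=50 E=40] avail[A=58 B=36 C=33 D=50 E=40] open={R1}
Step 2: cancel R1 -> on_hand[A=58 B=42 C=33 D=50 E=40] avail[A=58 B=42 C=33 D=50 E=40] open={}
Step 3: reserve R2 E 7 -> on_hand[A=58 B=42 C=33 D=50 E=40] avail[A=58 B=42 C=33 D=50 E=33] open={R2}
Step 4: reserve R3 D 8 -> on_hand[A=58 B=42 C=33 D=50 E=40] avail[A=58 B=42 C=33 D=42 E=33] open={R2,R3}
Step 5: reserve R4 A 6 -> on_hand[A=58 B=42 C=33 D=50 E=40] avail[A=52 B=42 C=33 D=42 E=33] open={R2,R3,R4}
Step 6: reserve R5 B 3 -> on_hand[A=58 B=42 C=33 D=50 E=40] avail[A=52 B=39 C=33 D=42 E=33] open={R2,R3,R4,R5}
Step 7: cancel R2 -> on_hand[A=58 B=42 C=33 D=50 E=40] avail[A=52 B=39 C=33 D=42 E=40] open={R3,R4,R5}
Step 8: reserve R6 B 4 -> on_hand[A=58 B=42 C=33 D=50 E=40] avail[A=52 B=35 C=33 D=42 E=40] open={R3,R4,R5,R6}
Step 9: commit R4 -> on_hand[A=52 B=42 C=33 D=50 E=40] avail[A=52 B=35 C=33 D=42 E=40] open={R3,R5,R6}
Step 10: reserve R7 B 9 -> on_hand[A=52 B=42 C=33 D=50 E=40] avail[A=52 B=26 C=33 D=42 E=40] open={R3,R5,R6,R7}
Step 11: commit R5 -> on_hand[A=52 B=39 C=33 D=50 E=40] avail[A=52 B=26 C=33 D=42 E=40] open={R3,R6,R7}
Step 12: cancel R7 -> on_hand[A=52 B=39 C=33 D=50 E=40] avail[A=52 B=35 C=33 D=42 E=40] open={R3,R6}
Step 13: cancel R6 -> on_hand[A=52 B=39 C=33 D=50 E=40] avail[A=52 B=39 C=33 D=42 E=40] open={R3}
Step 14: reserve R8 A 1 -> on_hand[A=52 B=39 C=33 D=50 E=40] avail[A=51 B=39 C=33 D=42 E=40] open={R3,R8}
Step 15: reserve R9 A 6 -> on_hand[A=52 B=39 C=33 D=50 E=40] avail[A=45 B=39 C=33 D=42 E=40] open={R3,R8,R9}
Step 16: cancel R3 -> on_hand[A=52 B=39 C=33 D=50 E=40] avail[A=45 B=39 C=33 D=50 E=40] open={R8,R9}
Step 17: cancel R9 -> on_hand[A=52 B=39 C=33 D=50 E=40] avail[A=51 B=39 C=33 D=50 E=40] open={R8}
Step 18: reserve R10 B 8 -> on_hand[A=52 B=39 C=33 D=50 E=40] avail[A=51 B=31 C=33 D=50 E=40] open={R10,R8}
Step 19: reserve R11 E 9 -> on_hand[A=52 B=39 C=33 D=50 E=40] avail[A=51 B=31 C=33 D=50 E=31] open={R10,R11,R8}
Step 20: cancel R10 -> on_hand[A=52 B=39 C=33 D=50 E=40] avail[A=51 B=39 C=33 D=50 E=31] open={R11,R8}
Step 21: reserve R12 C 6 -> on_hand[A=52 B=39 C=33 D=50 E=40] avail[A=51 B=39 C=27 D=50 E=31] open={R11,R12,R8}
Step 22: reserve R13 D 9 -> on_hand[A=52 B=39 C=33 D=50 E=40] avail[A=51 B=39 C=27 D=41 E=31] open={R11,R12,R13,R8}
Step 23: reserve R14 A 9 -> on_hand[A=52 B=39 C=33 D=50 E=40] avail[A=42 B=39 C=27 D=41 E=31] open={R11,R12,R13,R14,R8}
Step 24: cancel R11 -> on_hand[A=52 B=39 C=33 D=50 E=40] avail[A=42 B=39 C=27 D=41 E=40] open={R12,R13,R14,R8}

Answer: A: 42
B: 39
C: 27
D: 41
E: 40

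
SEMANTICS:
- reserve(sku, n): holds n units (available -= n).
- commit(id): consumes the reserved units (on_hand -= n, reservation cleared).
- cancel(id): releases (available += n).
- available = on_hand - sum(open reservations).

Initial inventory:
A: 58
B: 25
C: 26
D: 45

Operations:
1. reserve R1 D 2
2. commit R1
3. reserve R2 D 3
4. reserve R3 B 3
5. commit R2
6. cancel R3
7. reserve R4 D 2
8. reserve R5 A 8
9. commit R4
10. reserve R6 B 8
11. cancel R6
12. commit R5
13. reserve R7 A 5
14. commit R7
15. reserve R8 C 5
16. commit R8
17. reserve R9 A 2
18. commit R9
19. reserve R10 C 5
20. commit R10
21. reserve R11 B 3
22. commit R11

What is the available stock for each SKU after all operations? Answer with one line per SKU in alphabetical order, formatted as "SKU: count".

Step 1: reserve R1 D 2 -> on_hand[A=58 B=25 C=26 D=45] avail[A=58 B=25 C=26 D=43] open={R1}
Step 2: commit R1 -> on_hand[A=58 B=25 C=26 D=43] avail[A=58 B=25 C=26 D=43] open={}
Step 3: reserve R2 D 3 -> on_hand[A=58 B=25 C=26 D=43] avail[A=58 B=25 C=26 D=40] open={R2}
Step 4: reserve R3 B 3 -> on_hand[A=58 B=25 C=26 D=43] avail[A=58 B=22 C=26 D=40] open={R2,R3}
Step 5: commit R2 -> on_hand[A=58 B=25 C=26 D=40] avail[A=58 B=22 C=26 D=40] open={R3}
Step 6: cancel R3 -> on_hand[A=58 B=25 C=26 D=40] avail[A=58 B=25 C=26 D=40] open={}
Step 7: reserve R4 D 2 -> on_hand[A=58 B=25 C=26 D=40] avail[A=58 B=25 C=26 D=38] open={R4}
Step 8: reserve R5 A 8 -> on_hand[A=58 B=25 C=26 D=40] avail[A=50 B=25 C=26 D=38] open={R4,R5}
Step 9: commit R4 -> on_hand[A=58 B=25 C=26 D=38] avail[A=50 B=25 C=26 D=38] open={R5}
Step 10: reserve R6 B 8 -> on_hand[A=58 B=25 C=26 D=38] avail[A=50 B=17 C=26 D=38] open={R5,R6}
Step 11: cancel R6 -> on_hand[A=58 B=25 C=26 D=38] avail[A=50 B=25 C=26 D=38] open={R5}
Step 12: commit R5 -> on_hand[A=50 B=25 C=26 D=38] avail[A=50 B=25 C=26 D=38] open={}
Step 13: reserve R7 A 5 -> on_hand[A=50 B=25 C=26 D=38] avail[A=45 B=25 C=26 D=38] open={R7}
Step 14: commit R7 -> on_hand[A=45 B=25 C=26 D=38] avail[A=45 B=25 C=26 D=38] open={}
Step 15: reserve R8 C 5 -> on_hand[A=45 B=25 C=26 D=38] avail[A=45 B=25 C=21 D=38] open={R8}
Step 16: commit R8 -> on_hand[A=45 B=25 C=21 D=38] avail[A=45 B=25 C=21 D=38] open={}
Step 17: reserve R9 A 2 -> on_hand[A=45 B=25 C=21 D=38] avail[A=43 B=25 C=21 D=38] open={R9}
Step 18: commit R9 -> on_hand[A=43 B=25 C=21 D=38] avail[A=43 B=25 C=21 D=38] open={}
Step 19: reserve R10 C 5 -> on_hand[A=43 B=25 C=21 D=38] avail[A=43 B=25 C=16 D=38] open={R10}
Step 20: commit R10 -> on_hand[A=43 B=25 C=16 D=38] avail[A=43 B=25 C=16 D=38] open={}
Step 21: reserve R11 B 3 -> on_hand[A=43 B=25 C=16 D=38] avail[A=43 B=22 C=16 D=38] open={R11}
Step 22: commit R11 -> on_hand[A=43 B=22 C=16 D=38] avail[A=43 B=22 C=16 D=38] open={}

Answer: A: 43
B: 22
C: 16
D: 38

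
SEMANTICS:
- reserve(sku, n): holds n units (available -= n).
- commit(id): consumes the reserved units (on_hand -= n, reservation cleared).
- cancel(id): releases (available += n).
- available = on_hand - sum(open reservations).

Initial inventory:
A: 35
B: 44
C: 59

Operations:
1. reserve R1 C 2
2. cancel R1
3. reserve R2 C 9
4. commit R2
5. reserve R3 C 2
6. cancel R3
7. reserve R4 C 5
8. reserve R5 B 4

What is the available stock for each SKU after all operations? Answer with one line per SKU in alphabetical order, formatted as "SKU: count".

Answer: A: 35
B: 40
C: 45

Derivation:
Step 1: reserve R1 C 2 -> on_hand[A=35 B=44 C=59] avail[A=35 B=44 C=57] open={R1}
Step 2: cancel R1 -> on_hand[A=35 B=44 C=59] avail[A=35 B=44 C=59] open={}
Step 3: reserve R2 C 9 -> on_hand[A=35 B=44 C=59] avail[A=35 B=44 C=50] open={R2}
Step 4: commit R2 -> on_hand[A=35 B=44 C=50] avail[A=35 B=44 C=50] open={}
Step 5: reserve R3 C 2 -> on_hand[A=35 B=44 C=50] avail[A=35 B=44 C=48] open={R3}
Step 6: cancel R3 -> on_hand[A=35 B=44 C=50] avail[A=35 B=44 C=50] open={}
Step 7: reserve R4 C 5 -> on_hand[A=35 B=44 C=50] avail[A=35 B=44 C=45] open={R4}
Step 8: reserve R5 B 4 -> on_hand[A=35 B=44 C=50] avail[A=35 B=40 C=45] open={R4,R5}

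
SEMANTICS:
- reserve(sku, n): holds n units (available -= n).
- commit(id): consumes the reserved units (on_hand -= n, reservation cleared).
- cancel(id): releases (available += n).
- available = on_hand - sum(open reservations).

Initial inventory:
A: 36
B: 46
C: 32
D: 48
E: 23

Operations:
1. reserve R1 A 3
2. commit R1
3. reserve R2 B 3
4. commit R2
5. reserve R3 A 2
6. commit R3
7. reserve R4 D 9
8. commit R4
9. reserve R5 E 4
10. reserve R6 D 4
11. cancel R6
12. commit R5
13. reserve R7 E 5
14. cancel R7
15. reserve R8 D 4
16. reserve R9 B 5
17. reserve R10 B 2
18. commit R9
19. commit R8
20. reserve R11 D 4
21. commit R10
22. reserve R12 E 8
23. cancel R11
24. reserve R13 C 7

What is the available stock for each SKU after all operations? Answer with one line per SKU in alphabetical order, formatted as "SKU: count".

Step 1: reserve R1 A 3 -> on_hand[A=36 B=46 C=32 D=48 E=23] avail[A=33 B=46 C=32 D=48 E=23] open={R1}
Step 2: commit R1 -> on_hand[A=33 B=46 C=32 D=48 E=23] avail[A=33 B=46 C=32 D=48 E=23] open={}
Step 3: reserve R2 B 3 -> on_hand[A=33 B=46 C=32 D=48 E=23] avail[A=33 B=43 C=32 D=48 E=23] open={R2}
Step 4: commit R2 -> on_hand[A=33 B=43 C=32 D=48 E=23] avail[A=33 B=43 C=32 D=48 E=23] open={}
Step 5: reserve R3 A 2 -> on_hand[A=33 B=43 C=32 D=48 E=23] avail[A=31 B=43 C=32 D=48 E=23] open={R3}
Step 6: commit R3 -> on_hand[A=31 B=43 C=32 D=48 E=23] avail[A=31 B=43 C=32 D=48 E=23] open={}
Step 7: reserve R4 D 9 -> on_hand[A=31 B=43 C=32 D=48 E=23] avail[A=31 B=43 C=32 D=39 E=23] open={R4}
Step 8: commit R4 -> on_hand[A=31 B=43 C=32 D=39 E=23] avail[A=31 B=43 C=32 D=39 E=23] open={}
Step 9: reserve R5 E 4 -> on_hand[A=31 B=43 C=32 D=39 E=23] avail[A=31 B=43 C=32 D=39 E=19] open={R5}
Step 10: reserve R6 D 4 -> on_hand[A=31 B=43 C=32 D=39 E=23] avail[A=31 B=43 C=32 D=35 E=19] open={R5,R6}
Step 11: cancel R6 -> on_hand[A=31 B=43 C=32 D=39 E=23] avail[A=31 B=43 C=32 D=39 E=19] open={R5}
Step 12: commit R5 -> on_hand[A=31 B=43 C=32 D=39 E=19] avail[A=31 B=43 C=32 D=39 E=19] open={}
Step 13: reserve R7 E 5 -> on_hand[A=31 B=43 C=32 D=39 E=19] avail[A=31 B=43 C=32 D=39 E=14] open={R7}
Step 14: cancel R7 -> on_hand[A=31 B=43 C=32 D=39 E=19] avail[A=31 B=43 C=32 D=39 E=19] open={}
Step 15: reserve R8 D 4 -> on_hand[A=31 B=43 C=32 D=39 E=19] avail[A=31 B=43 C=32 D=35 E=19] open={R8}
Step 16: reserve R9 B 5 -> on_hand[A=31 B=43 C=32 D=39 E=19] avail[A=31 B=38 C=32 D=35 E=19] open={R8,R9}
Step 17: reserve R10 B 2 -> on_hand[A=31 B=43 C=32 D=39 E=19] avail[A=31 B=36 C=32 D=35 E=19] open={R10,R8,R9}
Step 18: commit R9 -> on_hand[A=31 B=38 C=32 D=39 E=19] avail[A=31 B=36 C=32 D=35 E=19] open={R10,R8}
Step 19: commit R8 -> on_hand[A=31 B=38 C=32 D=35 E=19] avail[A=31 B=36 C=32 D=35 E=19] open={R10}
Step 20: reserve R11 D 4 -> on_hand[A=31 B=38 C=32 D=35 E=19] avail[A=31 B=36 C=32 D=31 E=19] open={R10,R11}
Step 21: commit R10 -> on_hand[A=31 B=36 C=32 D=35 E=19] avail[A=31 B=36 C=32 D=31 E=19] open={R11}
Step 22: reserve R12 E 8 -> on_hand[A=31 B=36 C=32 D=35 E=19] avail[A=31 B=36 C=32 D=31 E=11] open={R11,R12}
Step 23: cancel R11 -> on_hand[A=31 B=36 C=32 D=35 E=19] avail[A=31 B=36 C=32 D=35 E=11] open={R12}
Step 24: reserve R13 C 7 -> on_hand[A=31 B=36 C=32 D=35 E=19] avail[A=31 B=36 C=25 D=35 E=11] open={R12,R13}

Answer: A: 31
B: 36
C: 25
D: 35
E: 11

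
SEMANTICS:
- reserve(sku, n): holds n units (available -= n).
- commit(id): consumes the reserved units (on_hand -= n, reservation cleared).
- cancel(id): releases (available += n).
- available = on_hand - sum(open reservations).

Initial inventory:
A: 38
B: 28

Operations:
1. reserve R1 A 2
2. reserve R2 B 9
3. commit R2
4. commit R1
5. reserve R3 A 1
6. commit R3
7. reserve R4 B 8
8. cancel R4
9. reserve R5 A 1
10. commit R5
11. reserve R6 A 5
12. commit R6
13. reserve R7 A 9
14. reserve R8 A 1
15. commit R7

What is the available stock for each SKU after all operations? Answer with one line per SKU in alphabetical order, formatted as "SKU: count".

Answer: A: 19
B: 19

Derivation:
Step 1: reserve R1 A 2 -> on_hand[A=38 B=28] avail[A=36 B=28] open={R1}
Step 2: reserve R2 B 9 -> on_hand[A=38 B=28] avail[A=36 B=19] open={R1,R2}
Step 3: commit R2 -> on_hand[A=38 B=19] avail[A=36 B=19] open={R1}
Step 4: commit R1 -> on_hand[A=36 B=19] avail[A=36 B=19] open={}
Step 5: reserve R3 A 1 -> on_hand[A=36 B=19] avail[A=35 B=19] open={R3}
Step 6: commit R3 -> on_hand[A=35 B=19] avail[A=35 B=19] open={}
Step 7: reserve R4 B 8 -> on_hand[A=35 B=19] avail[A=35 B=11] open={R4}
Step 8: cancel R4 -> on_hand[A=35 B=19] avail[A=35 B=19] open={}
Step 9: reserve R5 A 1 -> on_hand[A=35 B=19] avail[A=34 B=19] open={R5}
Step 10: commit R5 -> on_hand[A=34 B=19] avail[A=34 B=19] open={}
Step 11: reserve R6 A 5 -> on_hand[A=34 B=19] avail[A=29 B=19] open={R6}
Step 12: commit R6 -> on_hand[A=29 B=19] avail[A=29 B=19] open={}
Step 13: reserve R7 A 9 -> on_hand[A=29 B=19] avail[A=20 B=19] open={R7}
Step 14: reserve R8 A 1 -> on_hand[A=29 B=19] avail[A=19 B=19] open={R7,R8}
Step 15: commit R7 -> on_hand[A=20 B=19] avail[A=19 B=19] open={R8}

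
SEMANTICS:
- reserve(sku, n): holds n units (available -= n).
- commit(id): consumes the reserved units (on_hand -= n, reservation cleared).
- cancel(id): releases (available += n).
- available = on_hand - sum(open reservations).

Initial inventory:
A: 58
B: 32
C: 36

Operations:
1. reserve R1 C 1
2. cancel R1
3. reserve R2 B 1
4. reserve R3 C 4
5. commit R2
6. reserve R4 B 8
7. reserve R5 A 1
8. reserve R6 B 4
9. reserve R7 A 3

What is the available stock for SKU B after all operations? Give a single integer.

Step 1: reserve R1 C 1 -> on_hand[A=58 B=32 C=36] avail[A=58 B=32 C=35] open={R1}
Step 2: cancel R1 -> on_hand[A=58 B=32 C=36] avail[A=58 B=32 C=36] open={}
Step 3: reserve R2 B 1 -> on_hand[A=58 B=32 C=36] avail[A=58 B=31 C=36] open={R2}
Step 4: reserve R3 C 4 -> on_hand[A=58 B=32 C=36] avail[A=58 B=31 C=32] open={R2,R3}
Step 5: commit R2 -> on_hand[A=58 B=31 C=36] avail[A=58 B=31 C=32] open={R3}
Step 6: reserve R4 B 8 -> on_hand[A=58 B=31 C=36] avail[A=58 B=23 C=32] open={R3,R4}
Step 7: reserve R5 A 1 -> on_hand[A=58 B=31 C=36] avail[A=57 B=23 C=32] open={R3,R4,R5}
Step 8: reserve R6 B 4 -> on_hand[A=58 B=31 C=36] avail[A=57 B=19 C=32] open={R3,R4,R5,R6}
Step 9: reserve R7 A 3 -> on_hand[A=58 B=31 C=36] avail[A=54 B=19 C=32] open={R3,R4,R5,R6,R7}
Final available[B] = 19

Answer: 19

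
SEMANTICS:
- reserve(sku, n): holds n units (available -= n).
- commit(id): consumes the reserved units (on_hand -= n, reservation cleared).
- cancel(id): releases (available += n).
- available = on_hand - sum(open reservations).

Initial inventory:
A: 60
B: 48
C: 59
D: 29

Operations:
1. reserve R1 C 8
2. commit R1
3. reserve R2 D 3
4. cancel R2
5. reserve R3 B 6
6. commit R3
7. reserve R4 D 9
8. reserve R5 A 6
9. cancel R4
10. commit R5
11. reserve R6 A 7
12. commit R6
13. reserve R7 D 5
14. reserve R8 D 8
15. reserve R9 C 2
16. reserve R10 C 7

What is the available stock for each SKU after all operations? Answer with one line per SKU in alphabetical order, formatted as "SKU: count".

Step 1: reserve R1 C 8 -> on_hand[A=60 B=48 C=59 D=29] avail[A=60 B=48 C=51 D=29] open={R1}
Step 2: commit R1 -> on_hand[A=60 B=48 C=51 D=29] avail[A=60 B=48 C=51 D=29] open={}
Step 3: reserve R2 D 3 -> on_hand[A=60 B=48 C=51 D=29] avail[A=60 B=48 C=51 D=26] open={R2}
Step 4: cancel R2 -> on_hand[A=60 B=48 C=51 D=29] avail[A=60 B=48 C=51 D=29] open={}
Step 5: reserve R3 B 6 -> on_hand[A=60 B=48 C=51 D=29] avail[A=60 B=42 C=51 D=29] open={R3}
Step 6: commit R3 -> on_hand[A=60 B=42 C=51 D=29] avail[A=60 B=42 C=51 D=29] open={}
Step 7: reserve R4 D 9 -> on_hand[A=60 B=42 C=51 D=29] avail[A=60 B=42 C=51 D=20] open={R4}
Step 8: reserve R5 A 6 -> on_hand[A=60 B=42 C=51 D=29] avail[A=54 B=42 C=51 D=20] open={R4,R5}
Step 9: cancel R4 -> on_hand[A=60 B=42 C=51 D=29] avail[A=54 B=42 C=51 D=29] open={R5}
Step 10: commit R5 -> on_hand[A=54 B=42 C=51 D=29] avail[A=54 B=42 C=51 D=29] open={}
Step 11: reserve R6 A 7 -> on_hand[A=54 B=42 C=51 D=29] avail[A=47 B=42 C=51 D=29] open={R6}
Step 12: commit R6 -> on_hand[A=47 B=42 C=51 D=29] avail[A=47 B=42 C=51 D=29] open={}
Step 13: reserve R7 D 5 -> on_hand[A=47 B=42 C=51 D=29] avail[A=47 B=42 C=51 D=24] open={R7}
Step 14: reserve R8 D 8 -> on_hand[A=47 B=42 C=51 D=29] avail[A=47 B=42 C=51 D=16] open={R7,R8}
Step 15: reserve R9 C 2 -> on_hand[A=47 B=42 C=51 D=29] avail[A=47 B=42 C=49 D=16] open={R7,R8,R9}
Step 16: reserve R10 C 7 -> on_hand[A=47 B=42 C=51 D=29] avail[A=47 B=42 C=42 D=16] open={R10,R7,R8,R9}

Answer: A: 47
B: 42
C: 42
D: 16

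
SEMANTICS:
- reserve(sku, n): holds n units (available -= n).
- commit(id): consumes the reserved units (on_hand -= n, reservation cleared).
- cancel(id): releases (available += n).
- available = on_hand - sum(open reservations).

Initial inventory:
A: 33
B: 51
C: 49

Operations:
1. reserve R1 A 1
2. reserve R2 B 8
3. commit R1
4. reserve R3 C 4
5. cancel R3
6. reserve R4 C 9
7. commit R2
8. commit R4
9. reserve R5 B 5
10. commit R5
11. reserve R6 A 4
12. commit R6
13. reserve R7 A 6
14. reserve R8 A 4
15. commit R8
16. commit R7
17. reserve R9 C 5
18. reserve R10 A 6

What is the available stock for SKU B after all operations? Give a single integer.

Step 1: reserve R1 A 1 -> on_hand[A=33 B=51 C=49] avail[A=32 B=51 C=49] open={R1}
Step 2: reserve R2 B 8 -> on_hand[A=33 B=51 C=49] avail[A=32 B=43 C=49] open={R1,R2}
Step 3: commit R1 -> on_hand[A=32 B=51 C=49] avail[A=32 B=43 C=49] open={R2}
Step 4: reserve R3 C 4 -> on_hand[A=32 B=51 C=49] avail[A=32 B=43 C=45] open={R2,R3}
Step 5: cancel R3 -> on_hand[A=32 B=51 C=49] avail[A=32 B=43 C=49] open={R2}
Step 6: reserve R4 C 9 -> on_hand[A=32 B=51 C=49] avail[A=32 B=43 C=40] open={R2,R4}
Step 7: commit R2 -> on_hand[A=32 B=43 C=49] avail[A=32 B=43 C=40] open={R4}
Step 8: commit R4 -> on_hand[A=32 B=43 C=40] avail[A=32 B=43 C=40] open={}
Step 9: reserve R5 B 5 -> on_hand[A=32 B=43 C=40] avail[A=32 B=38 C=40] open={R5}
Step 10: commit R5 -> on_hand[A=32 B=38 C=40] avail[A=32 B=38 C=40] open={}
Step 11: reserve R6 A 4 -> on_hand[A=32 B=38 C=40] avail[A=28 B=38 C=40] open={R6}
Step 12: commit R6 -> on_hand[A=28 B=38 C=40] avail[A=28 B=38 C=40] open={}
Step 13: reserve R7 A 6 -> on_hand[A=28 B=38 C=40] avail[A=22 B=38 C=40] open={R7}
Step 14: reserve R8 A 4 -> on_hand[A=28 B=38 C=40] avail[A=18 B=38 C=40] open={R7,R8}
Step 15: commit R8 -> on_hand[A=24 B=38 C=40] avail[A=18 B=38 C=40] open={R7}
Step 16: commit R7 -> on_hand[A=18 B=38 C=40] avail[A=18 B=38 C=40] open={}
Step 17: reserve R9 C 5 -> on_hand[A=18 B=38 C=40] avail[A=18 B=38 C=35] open={R9}
Step 18: reserve R10 A 6 -> on_hand[A=18 B=38 C=40] avail[A=12 B=38 C=35] open={R10,R9}
Final available[B] = 38

Answer: 38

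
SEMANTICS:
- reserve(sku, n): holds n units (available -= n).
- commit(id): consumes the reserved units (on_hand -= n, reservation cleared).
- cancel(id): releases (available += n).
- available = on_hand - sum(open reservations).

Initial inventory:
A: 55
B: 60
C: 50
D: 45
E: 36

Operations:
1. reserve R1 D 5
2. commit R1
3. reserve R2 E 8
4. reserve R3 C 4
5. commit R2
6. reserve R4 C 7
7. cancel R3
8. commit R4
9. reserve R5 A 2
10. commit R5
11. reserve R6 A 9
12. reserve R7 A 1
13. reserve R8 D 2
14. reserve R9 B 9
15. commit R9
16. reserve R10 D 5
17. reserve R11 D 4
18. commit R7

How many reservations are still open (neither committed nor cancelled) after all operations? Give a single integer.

Answer: 4

Derivation:
Step 1: reserve R1 D 5 -> on_hand[A=55 B=60 C=50 D=45 E=36] avail[A=55 B=60 C=50 D=40 E=36] open={R1}
Step 2: commit R1 -> on_hand[A=55 B=60 C=50 D=40 E=36] avail[A=55 B=60 C=50 D=40 E=36] open={}
Step 3: reserve R2 E 8 -> on_hand[A=55 B=60 C=50 D=40 E=36] avail[A=55 B=60 C=50 D=40 E=28] open={R2}
Step 4: reserve R3 C 4 -> on_hand[A=55 B=60 C=50 D=40 E=36] avail[A=55 B=60 C=46 D=40 E=28] open={R2,R3}
Step 5: commit R2 -> on_hand[A=55 B=60 C=50 D=40 E=28] avail[A=55 B=60 C=46 D=40 E=28] open={R3}
Step 6: reserve R4 C 7 -> on_hand[A=55 B=60 C=50 D=40 E=28] avail[A=55 B=60 C=39 D=40 E=28] open={R3,R4}
Step 7: cancel R3 -> on_hand[A=55 B=60 C=50 D=40 E=28] avail[A=55 B=60 C=43 D=40 E=28] open={R4}
Step 8: commit R4 -> on_hand[A=55 B=60 C=43 D=40 E=28] avail[A=55 B=60 C=43 D=40 E=28] open={}
Step 9: reserve R5 A 2 -> on_hand[A=55 B=60 C=43 D=40 E=28] avail[A=53 B=60 C=43 D=40 E=28] open={R5}
Step 10: commit R5 -> on_hand[A=53 B=60 C=43 D=40 E=28] avail[A=53 B=60 C=43 D=40 E=28] open={}
Step 11: reserve R6 A 9 -> on_hand[A=53 B=60 C=43 D=40 E=28] avail[A=44 B=60 C=43 D=40 E=28] open={R6}
Step 12: reserve R7 A 1 -> on_hand[A=53 B=60 C=43 D=40 E=28] avail[A=43 B=60 C=43 D=40 E=28] open={R6,R7}
Step 13: reserve R8 D 2 -> on_hand[A=53 B=60 C=43 D=40 E=28] avail[A=43 B=60 C=43 D=38 E=28] open={R6,R7,R8}
Step 14: reserve R9 B 9 -> on_hand[A=53 B=60 C=43 D=40 E=28] avail[A=43 B=51 C=43 D=38 E=28] open={R6,R7,R8,R9}
Step 15: commit R9 -> on_hand[A=53 B=51 C=43 D=40 E=28] avail[A=43 B=51 C=43 D=38 E=28] open={R6,R7,R8}
Step 16: reserve R10 D 5 -> on_hand[A=53 B=51 C=43 D=40 E=28] avail[A=43 B=51 C=43 D=33 E=28] open={R10,R6,R7,R8}
Step 17: reserve R11 D 4 -> on_hand[A=53 B=51 C=43 D=40 E=28] avail[A=43 B=51 C=43 D=29 E=28] open={R10,R11,R6,R7,R8}
Step 18: commit R7 -> on_hand[A=52 B=51 C=43 D=40 E=28] avail[A=43 B=51 C=43 D=29 E=28] open={R10,R11,R6,R8}
Open reservations: ['R10', 'R11', 'R6', 'R8'] -> 4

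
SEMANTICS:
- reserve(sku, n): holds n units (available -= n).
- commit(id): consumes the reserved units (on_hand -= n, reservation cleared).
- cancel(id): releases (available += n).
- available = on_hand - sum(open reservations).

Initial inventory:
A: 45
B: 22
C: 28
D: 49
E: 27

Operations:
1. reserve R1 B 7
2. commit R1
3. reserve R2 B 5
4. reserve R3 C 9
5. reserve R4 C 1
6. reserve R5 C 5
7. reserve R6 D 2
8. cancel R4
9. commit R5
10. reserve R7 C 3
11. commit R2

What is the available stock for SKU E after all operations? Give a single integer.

Answer: 27

Derivation:
Step 1: reserve R1 B 7 -> on_hand[A=45 B=22 C=28 D=49 E=27] avail[A=45 B=15 C=28 D=49 E=27] open={R1}
Step 2: commit R1 -> on_hand[A=45 B=15 C=28 D=49 E=27] avail[A=45 B=15 C=28 D=49 E=27] open={}
Step 3: reserve R2 B 5 -> on_hand[A=45 B=15 C=28 D=49 E=27] avail[A=45 B=10 C=28 D=49 E=27] open={R2}
Step 4: reserve R3 C 9 -> on_hand[A=45 B=15 C=28 D=49 E=27] avail[A=45 B=10 C=19 D=49 E=27] open={R2,R3}
Step 5: reserve R4 C 1 -> on_hand[A=45 B=15 C=28 D=49 E=27] avail[A=45 B=10 C=18 D=49 E=27] open={R2,R3,R4}
Step 6: reserve R5 C 5 -> on_hand[A=45 B=15 C=28 D=49 E=27] avail[A=45 B=10 C=13 D=49 E=27] open={R2,R3,R4,R5}
Step 7: reserve R6 D 2 -> on_hand[A=45 B=15 C=28 D=49 E=27] avail[A=45 B=10 C=13 D=47 E=27] open={R2,R3,R4,R5,R6}
Step 8: cancel R4 -> on_hand[A=45 B=15 C=28 D=49 E=27] avail[A=45 B=10 C=14 D=47 E=27] open={R2,R3,R5,R6}
Step 9: commit R5 -> on_hand[A=45 B=15 C=23 D=49 E=27] avail[A=45 B=10 C=14 D=47 E=27] open={R2,R3,R6}
Step 10: reserve R7 C 3 -> on_hand[A=45 B=15 C=23 D=49 E=27] avail[A=45 B=10 C=11 D=47 E=27] open={R2,R3,R6,R7}
Step 11: commit R2 -> on_hand[A=45 B=10 C=23 D=49 E=27] avail[A=45 B=10 C=11 D=47 E=27] open={R3,R6,R7}
Final available[E] = 27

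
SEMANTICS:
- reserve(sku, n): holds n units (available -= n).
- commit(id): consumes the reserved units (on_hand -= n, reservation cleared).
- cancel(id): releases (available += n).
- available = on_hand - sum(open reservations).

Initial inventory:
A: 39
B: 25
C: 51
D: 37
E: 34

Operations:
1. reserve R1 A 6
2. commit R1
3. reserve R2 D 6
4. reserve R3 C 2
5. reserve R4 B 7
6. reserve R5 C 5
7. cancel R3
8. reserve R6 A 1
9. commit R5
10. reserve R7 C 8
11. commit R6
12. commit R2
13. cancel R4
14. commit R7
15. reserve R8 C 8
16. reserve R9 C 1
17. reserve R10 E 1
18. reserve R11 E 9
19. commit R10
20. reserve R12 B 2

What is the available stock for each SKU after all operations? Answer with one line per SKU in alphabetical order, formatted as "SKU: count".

Step 1: reserve R1 A 6 -> on_hand[A=39 B=25 C=51 D=37 E=34] avail[A=33 B=25 C=51 D=37 E=34] open={R1}
Step 2: commit R1 -> on_hand[A=33 B=25 C=51 D=37 E=34] avail[A=33 B=25 C=51 D=37 E=34] open={}
Step 3: reserve R2 D 6 -> on_hand[A=33 B=25 C=51 D=37 E=34] avail[A=33 B=25 C=51 D=31 E=34] open={R2}
Step 4: reserve R3 C 2 -> on_hand[A=33 B=25 C=51 D=37 E=34] avail[A=33 B=25 C=49 D=31 E=34] open={R2,R3}
Step 5: reserve R4 B 7 -> on_hand[A=33 B=25 C=51 D=37 E=34] avail[A=33 B=18 C=49 D=31 E=34] open={R2,R3,R4}
Step 6: reserve R5 C 5 -> on_hand[A=33 B=25 C=51 D=37 E=34] avail[A=33 B=18 C=44 D=31 E=34] open={R2,R3,R4,R5}
Step 7: cancel R3 -> on_hand[A=33 B=25 C=51 D=37 E=34] avail[A=33 B=18 C=46 D=31 E=34] open={R2,R4,R5}
Step 8: reserve R6 A 1 -> on_hand[A=33 B=25 C=51 D=37 E=34] avail[A=32 B=18 C=46 D=31 E=34] open={R2,R4,R5,R6}
Step 9: commit R5 -> on_hand[A=33 B=25 C=46 D=37 E=34] avail[A=32 B=18 C=46 D=31 E=34] open={R2,R4,R6}
Step 10: reserve R7 C 8 -> on_hand[A=33 B=25 C=46 D=37 E=34] avail[A=32 B=18 C=38 D=31 E=34] open={R2,R4,R6,R7}
Step 11: commit R6 -> on_hand[A=32 B=25 C=46 D=37 E=34] avail[A=32 B=18 C=38 D=31 E=34] open={R2,R4,R7}
Step 12: commit R2 -> on_hand[A=32 B=25 C=46 D=31 E=34] avail[A=32 B=18 C=38 D=31 E=34] open={R4,R7}
Step 13: cancel R4 -> on_hand[A=32 B=25 C=46 D=31 E=34] avail[A=32 B=25 C=38 D=31 E=34] open={R7}
Step 14: commit R7 -> on_hand[A=32 B=25 C=38 D=31 E=34] avail[A=32 B=25 C=38 D=31 E=34] open={}
Step 15: reserve R8 C 8 -> on_hand[A=32 B=25 C=38 D=31 E=34] avail[A=32 B=25 C=30 D=31 E=34] open={R8}
Step 16: reserve R9 C 1 -> on_hand[A=32 B=25 C=38 D=31 E=34] avail[A=32 B=25 C=29 D=31 E=34] open={R8,R9}
Step 17: reserve R10 E 1 -> on_hand[A=32 B=25 C=38 D=31 E=34] avail[A=32 B=25 C=29 D=31 E=33] open={R10,R8,R9}
Step 18: reserve R11 E 9 -> on_hand[A=32 B=25 C=38 D=31 E=34] avail[A=32 B=25 C=29 D=31 E=24] open={R10,R11,R8,R9}
Step 19: commit R10 -> on_hand[A=32 B=25 C=38 D=31 E=33] avail[A=32 B=25 C=29 D=31 E=24] open={R11,R8,R9}
Step 20: reserve R12 B 2 -> on_hand[A=32 B=25 C=38 D=31 E=33] avail[A=32 B=23 C=29 D=31 E=24] open={R11,R12,R8,R9}

Answer: A: 32
B: 23
C: 29
D: 31
E: 24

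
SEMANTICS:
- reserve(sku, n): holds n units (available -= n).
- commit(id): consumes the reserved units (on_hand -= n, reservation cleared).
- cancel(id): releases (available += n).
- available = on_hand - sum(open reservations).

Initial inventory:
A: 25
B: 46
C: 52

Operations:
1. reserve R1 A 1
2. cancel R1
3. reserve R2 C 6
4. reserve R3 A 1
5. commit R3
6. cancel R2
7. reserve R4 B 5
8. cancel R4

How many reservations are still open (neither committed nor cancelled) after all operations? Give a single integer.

Step 1: reserve R1 A 1 -> on_hand[A=25 B=46 C=52] avail[A=24 B=46 C=52] open={R1}
Step 2: cancel R1 -> on_hand[A=25 B=46 C=52] avail[A=25 B=46 C=52] open={}
Step 3: reserve R2 C 6 -> on_hand[A=25 B=46 C=52] avail[A=25 B=46 C=46] open={R2}
Step 4: reserve R3 A 1 -> on_hand[A=25 B=46 C=52] avail[A=24 B=46 C=46] open={R2,R3}
Step 5: commit R3 -> on_hand[A=24 B=46 C=52] avail[A=24 B=46 C=46] open={R2}
Step 6: cancel R2 -> on_hand[A=24 B=46 C=52] avail[A=24 B=46 C=52] open={}
Step 7: reserve R4 B 5 -> on_hand[A=24 B=46 C=52] avail[A=24 B=41 C=52] open={R4}
Step 8: cancel R4 -> on_hand[A=24 B=46 C=52] avail[A=24 B=46 C=52] open={}
Open reservations: [] -> 0

Answer: 0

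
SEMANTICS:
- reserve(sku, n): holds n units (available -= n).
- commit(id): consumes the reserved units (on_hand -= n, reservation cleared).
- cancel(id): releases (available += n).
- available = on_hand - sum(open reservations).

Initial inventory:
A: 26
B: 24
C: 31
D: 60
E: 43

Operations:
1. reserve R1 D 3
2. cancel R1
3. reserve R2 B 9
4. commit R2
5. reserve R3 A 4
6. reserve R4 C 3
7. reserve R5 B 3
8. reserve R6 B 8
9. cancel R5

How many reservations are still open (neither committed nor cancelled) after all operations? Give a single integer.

Step 1: reserve R1 D 3 -> on_hand[A=26 B=24 C=31 D=60 E=43] avail[A=26 B=24 C=31 D=57 E=43] open={R1}
Step 2: cancel R1 -> on_hand[A=26 B=24 C=31 D=60 E=43] avail[A=26 B=24 C=31 D=60 E=43] open={}
Step 3: reserve R2 B 9 -> on_hand[A=26 B=24 C=31 D=60 E=43] avail[A=26 B=15 C=31 D=60 E=43] open={R2}
Step 4: commit R2 -> on_hand[A=26 B=15 C=31 D=60 E=43] avail[A=26 B=15 C=31 D=60 E=43] open={}
Step 5: reserve R3 A 4 -> on_hand[A=26 B=15 C=31 D=60 E=43] avail[A=22 B=15 C=31 D=60 E=43] open={R3}
Step 6: reserve R4 C 3 -> on_hand[A=26 B=15 C=31 D=60 E=43] avail[A=22 B=15 C=28 D=60 E=43] open={R3,R4}
Step 7: reserve R5 B 3 -> on_hand[A=26 B=15 C=31 D=60 E=43] avail[A=22 B=12 C=28 D=60 E=43] open={R3,R4,R5}
Step 8: reserve R6 B 8 -> on_hand[A=26 B=15 C=31 D=60 E=43] avail[A=22 B=4 C=28 D=60 E=43] open={R3,R4,R5,R6}
Step 9: cancel R5 -> on_hand[A=26 B=15 C=31 D=60 E=43] avail[A=22 B=7 C=28 D=60 E=43] open={R3,R4,R6}
Open reservations: ['R3', 'R4', 'R6'] -> 3

Answer: 3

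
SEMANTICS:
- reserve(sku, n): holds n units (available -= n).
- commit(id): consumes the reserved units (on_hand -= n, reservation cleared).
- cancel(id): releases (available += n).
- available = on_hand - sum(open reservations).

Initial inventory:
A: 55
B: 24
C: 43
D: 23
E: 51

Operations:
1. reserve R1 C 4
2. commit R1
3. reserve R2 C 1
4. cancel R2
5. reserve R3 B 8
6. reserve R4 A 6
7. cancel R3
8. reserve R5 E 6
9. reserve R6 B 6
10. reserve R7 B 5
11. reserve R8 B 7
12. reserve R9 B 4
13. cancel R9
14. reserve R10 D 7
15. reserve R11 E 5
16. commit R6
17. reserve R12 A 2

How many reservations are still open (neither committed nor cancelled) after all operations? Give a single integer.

Step 1: reserve R1 C 4 -> on_hand[A=55 B=24 C=43 D=23 E=51] avail[A=55 B=24 C=39 D=23 E=51] open={R1}
Step 2: commit R1 -> on_hand[A=55 B=24 C=39 D=23 E=51] avail[A=55 B=24 C=39 D=23 E=51] open={}
Step 3: reserve R2 C 1 -> on_hand[A=55 B=24 C=39 D=23 E=51] avail[A=55 B=24 C=38 D=23 E=51] open={R2}
Step 4: cancel R2 -> on_hand[A=55 B=24 C=39 D=23 E=51] avail[A=55 B=24 C=39 D=23 E=51] open={}
Step 5: reserve R3 B 8 -> on_hand[A=55 B=24 C=39 D=23 E=51] avail[A=55 B=16 C=39 D=23 E=51] open={R3}
Step 6: reserve R4 A 6 -> on_hand[A=55 B=24 C=39 D=23 E=51] avail[A=49 B=16 C=39 D=23 E=51] open={R3,R4}
Step 7: cancel R3 -> on_hand[A=55 B=24 C=39 D=23 E=51] avail[A=49 B=24 C=39 D=23 E=51] open={R4}
Step 8: reserve R5 E 6 -> on_hand[A=55 B=24 C=39 D=23 E=51] avail[A=49 B=24 C=39 D=23 E=45] open={R4,R5}
Step 9: reserve R6 B 6 -> on_hand[A=55 B=24 C=39 D=23 E=51] avail[A=49 B=18 C=39 D=23 E=45] open={R4,R5,R6}
Step 10: reserve R7 B 5 -> on_hand[A=55 B=24 C=39 D=23 E=51] avail[A=49 B=13 C=39 D=23 E=45] open={R4,R5,R6,R7}
Step 11: reserve R8 B 7 -> on_hand[A=55 B=24 C=39 D=23 E=51] avail[A=49 B=6 C=39 D=23 E=45] open={R4,R5,R6,R7,R8}
Step 12: reserve R9 B 4 -> on_hand[A=55 B=24 C=39 D=23 E=51] avail[A=49 B=2 C=39 D=23 E=45] open={R4,R5,R6,R7,R8,R9}
Step 13: cancel R9 -> on_hand[A=55 B=24 C=39 D=23 E=51] avail[A=49 B=6 C=39 D=23 E=45] open={R4,R5,R6,R7,R8}
Step 14: reserve R10 D 7 -> on_hand[A=55 B=24 C=39 D=23 E=51] avail[A=49 B=6 C=39 D=16 E=45] open={R10,R4,R5,R6,R7,R8}
Step 15: reserve R11 E 5 -> on_hand[A=55 B=24 C=39 D=23 E=51] avail[A=49 B=6 C=39 D=16 E=40] open={R10,R11,R4,R5,R6,R7,R8}
Step 16: commit R6 -> on_hand[A=55 B=18 C=39 D=23 E=51] avail[A=49 B=6 C=39 D=16 E=40] open={R10,R11,R4,R5,R7,R8}
Step 17: reserve R12 A 2 -> on_hand[A=55 B=18 C=39 D=23 E=51] avail[A=47 B=6 C=39 D=16 E=40] open={R10,R11,R12,R4,R5,R7,R8}
Open reservations: ['R10', 'R11', 'R12', 'R4', 'R5', 'R7', 'R8'] -> 7

Answer: 7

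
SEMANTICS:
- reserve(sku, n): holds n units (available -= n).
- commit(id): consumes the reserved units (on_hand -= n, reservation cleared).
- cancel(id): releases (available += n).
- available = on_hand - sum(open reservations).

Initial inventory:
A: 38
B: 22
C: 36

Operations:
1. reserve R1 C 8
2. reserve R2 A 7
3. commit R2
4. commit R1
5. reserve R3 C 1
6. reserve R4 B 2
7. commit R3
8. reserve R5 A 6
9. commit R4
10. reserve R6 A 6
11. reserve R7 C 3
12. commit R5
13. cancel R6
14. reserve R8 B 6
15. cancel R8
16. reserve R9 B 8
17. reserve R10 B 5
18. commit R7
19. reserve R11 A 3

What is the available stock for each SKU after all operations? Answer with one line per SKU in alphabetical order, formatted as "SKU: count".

Step 1: reserve R1 C 8 -> on_hand[A=38 B=22 C=36] avail[A=38 B=22 C=28] open={R1}
Step 2: reserve R2 A 7 -> on_hand[A=38 B=22 C=36] avail[A=31 B=22 C=28] open={R1,R2}
Step 3: commit R2 -> on_hand[A=31 B=22 C=36] avail[A=31 B=22 C=28] open={R1}
Step 4: commit R1 -> on_hand[A=31 B=22 C=28] avail[A=31 B=22 C=28] open={}
Step 5: reserve R3 C 1 -> on_hand[A=31 B=22 C=28] avail[A=31 B=22 C=27] open={R3}
Step 6: reserve R4 B 2 -> on_hand[A=31 B=22 C=28] avail[A=31 B=20 C=27] open={R3,R4}
Step 7: commit R3 -> on_hand[A=31 B=22 C=27] avail[A=31 B=20 C=27] open={R4}
Step 8: reserve R5 A 6 -> on_hand[A=31 B=22 C=27] avail[A=25 B=20 C=27] open={R4,R5}
Step 9: commit R4 -> on_hand[A=31 B=20 C=27] avail[A=25 B=20 C=27] open={R5}
Step 10: reserve R6 A 6 -> on_hand[A=31 B=20 C=27] avail[A=19 B=20 C=27] open={R5,R6}
Step 11: reserve R7 C 3 -> on_hand[A=31 B=20 C=27] avail[A=19 B=20 C=24] open={R5,R6,R7}
Step 12: commit R5 -> on_hand[A=25 B=20 C=27] avail[A=19 B=20 C=24] open={R6,R7}
Step 13: cancel R6 -> on_hand[A=25 B=20 C=27] avail[A=25 B=20 C=24] open={R7}
Step 14: reserve R8 B 6 -> on_hand[A=25 B=20 C=27] avail[A=25 B=14 C=24] open={R7,R8}
Step 15: cancel R8 -> on_hand[A=25 B=20 C=27] avail[A=25 B=20 C=24] open={R7}
Step 16: reserve R9 B 8 -> on_hand[A=25 B=20 C=27] avail[A=25 B=12 C=24] open={R7,R9}
Step 17: reserve R10 B 5 -> on_hand[A=25 B=20 C=27] avail[A=25 B=7 C=24] open={R10,R7,R9}
Step 18: commit R7 -> on_hand[A=25 B=20 C=24] avail[A=25 B=7 C=24] open={R10,R9}
Step 19: reserve R11 A 3 -> on_hand[A=25 B=20 C=24] avail[A=22 B=7 C=24] open={R10,R11,R9}

Answer: A: 22
B: 7
C: 24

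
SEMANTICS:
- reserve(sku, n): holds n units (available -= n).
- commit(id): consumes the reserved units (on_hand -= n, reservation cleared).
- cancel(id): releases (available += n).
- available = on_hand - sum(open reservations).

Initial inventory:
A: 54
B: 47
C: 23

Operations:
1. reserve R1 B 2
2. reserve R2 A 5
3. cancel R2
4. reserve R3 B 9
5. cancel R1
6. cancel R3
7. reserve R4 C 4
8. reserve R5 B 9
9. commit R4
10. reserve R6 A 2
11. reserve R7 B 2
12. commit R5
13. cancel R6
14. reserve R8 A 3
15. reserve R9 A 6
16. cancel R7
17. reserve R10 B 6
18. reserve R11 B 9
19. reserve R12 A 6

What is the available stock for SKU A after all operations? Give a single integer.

Answer: 39

Derivation:
Step 1: reserve R1 B 2 -> on_hand[A=54 B=47 C=23] avail[A=54 B=45 C=23] open={R1}
Step 2: reserve R2 A 5 -> on_hand[A=54 B=47 C=23] avail[A=49 B=45 C=23] open={R1,R2}
Step 3: cancel R2 -> on_hand[A=54 B=47 C=23] avail[A=54 B=45 C=23] open={R1}
Step 4: reserve R3 B 9 -> on_hand[A=54 B=47 C=23] avail[A=54 B=36 C=23] open={R1,R3}
Step 5: cancel R1 -> on_hand[A=54 B=47 C=23] avail[A=54 B=38 C=23] open={R3}
Step 6: cancel R3 -> on_hand[A=54 B=47 C=23] avail[A=54 B=47 C=23] open={}
Step 7: reserve R4 C 4 -> on_hand[A=54 B=47 C=23] avail[A=54 B=47 C=19] open={R4}
Step 8: reserve R5 B 9 -> on_hand[A=54 B=47 C=23] avail[A=54 B=38 C=19] open={R4,R5}
Step 9: commit R4 -> on_hand[A=54 B=47 C=19] avail[A=54 B=38 C=19] open={R5}
Step 10: reserve R6 A 2 -> on_hand[A=54 B=47 C=19] avail[A=52 B=38 C=19] open={R5,R6}
Step 11: reserve R7 B 2 -> on_hand[A=54 B=47 C=19] avail[A=52 B=36 C=19] open={R5,R6,R7}
Step 12: commit R5 -> on_hand[A=54 B=38 C=19] avail[A=52 B=36 C=19] open={R6,R7}
Step 13: cancel R6 -> on_hand[A=54 B=38 C=19] avail[A=54 B=36 C=19] open={R7}
Step 14: reserve R8 A 3 -> on_hand[A=54 B=38 C=19] avail[A=51 B=36 C=19] open={R7,R8}
Step 15: reserve R9 A 6 -> on_hand[A=54 B=38 C=19] avail[A=45 B=36 C=19] open={R7,R8,R9}
Step 16: cancel R7 -> on_hand[A=54 B=38 C=19] avail[A=45 B=38 C=19] open={R8,R9}
Step 17: reserve R10 B 6 -> on_hand[A=54 B=38 C=19] avail[A=45 B=32 C=19] open={R10,R8,R9}
Step 18: reserve R11 B 9 -> on_hand[A=54 B=38 C=19] avail[A=45 B=23 C=19] open={R10,R11,R8,R9}
Step 19: reserve R12 A 6 -> on_hand[A=54 B=38 C=19] avail[A=39 B=23 C=19] open={R10,R11,R12,R8,R9}
Final available[A] = 39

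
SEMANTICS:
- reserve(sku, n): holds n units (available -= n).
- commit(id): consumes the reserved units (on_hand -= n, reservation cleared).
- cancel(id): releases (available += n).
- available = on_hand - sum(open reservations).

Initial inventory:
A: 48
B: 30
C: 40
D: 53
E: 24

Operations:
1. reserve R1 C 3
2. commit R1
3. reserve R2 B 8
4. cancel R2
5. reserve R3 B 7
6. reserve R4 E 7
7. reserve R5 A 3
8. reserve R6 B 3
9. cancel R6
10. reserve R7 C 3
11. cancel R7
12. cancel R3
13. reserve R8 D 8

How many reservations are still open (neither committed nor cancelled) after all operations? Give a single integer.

Answer: 3

Derivation:
Step 1: reserve R1 C 3 -> on_hand[A=48 B=30 C=40 D=53 E=24] avail[A=48 B=30 C=37 D=53 E=24] open={R1}
Step 2: commit R1 -> on_hand[A=48 B=30 C=37 D=53 E=24] avail[A=48 B=30 C=37 D=53 E=24] open={}
Step 3: reserve R2 B 8 -> on_hand[A=48 B=30 C=37 D=53 E=24] avail[A=48 B=22 C=37 D=53 E=24] open={R2}
Step 4: cancel R2 -> on_hand[A=48 B=30 C=37 D=53 E=24] avail[A=48 B=30 C=37 D=53 E=24] open={}
Step 5: reserve R3 B 7 -> on_hand[A=48 B=30 C=37 D=53 E=24] avail[A=48 B=23 C=37 D=53 E=24] open={R3}
Step 6: reserve R4 E 7 -> on_hand[A=48 B=30 C=37 D=53 E=24] avail[A=48 B=23 C=37 D=53 E=17] open={R3,R4}
Step 7: reserve R5 A 3 -> on_hand[A=48 B=30 C=37 D=53 E=24] avail[A=45 B=23 C=37 D=53 E=17] open={R3,R4,R5}
Step 8: reserve R6 B 3 -> on_hand[A=48 B=30 C=37 D=53 E=24] avail[A=45 B=20 C=37 D=53 E=17] open={R3,R4,R5,R6}
Step 9: cancel R6 -> on_hand[A=48 B=30 C=37 D=53 E=24] avail[A=45 B=23 C=37 D=53 E=17] open={R3,R4,R5}
Step 10: reserve R7 C 3 -> on_hand[A=48 B=30 C=37 D=53 E=24] avail[A=45 B=23 C=34 D=53 E=17] open={R3,R4,R5,R7}
Step 11: cancel R7 -> on_hand[A=48 B=30 C=37 D=53 E=24] avail[A=45 B=23 C=37 D=53 E=17] open={R3,R4,R5}
Step 12: cancel R3 -> on_hand[A=48 B=30 C=37 D=53 E=24] avail[A=45 B=30 C=37 D=53 E=17] open={R4,R5}
Step 13: reserve R8 D 8 -> on_hand[A=48 B=30 C=37 D=53 E=24] avail[A=45 B=30 C=37 D=45 E=17] open={R4,R5,R8}
Open reservations: ['R4', 'R5', 'R8'] -> 3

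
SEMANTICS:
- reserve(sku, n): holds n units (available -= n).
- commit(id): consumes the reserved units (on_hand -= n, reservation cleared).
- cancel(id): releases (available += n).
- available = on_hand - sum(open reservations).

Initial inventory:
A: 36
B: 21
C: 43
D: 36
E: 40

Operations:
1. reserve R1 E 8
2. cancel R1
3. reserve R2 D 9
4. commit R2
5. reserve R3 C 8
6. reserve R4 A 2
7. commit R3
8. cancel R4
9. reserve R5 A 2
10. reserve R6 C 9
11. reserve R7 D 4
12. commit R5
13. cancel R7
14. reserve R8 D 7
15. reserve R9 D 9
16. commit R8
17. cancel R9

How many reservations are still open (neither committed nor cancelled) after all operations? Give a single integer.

Step 1: reserve R1 E 8 -> on_hand[A=36 B=21 C=43 D=36 E=40] avail[A=36 B=21 C=43 D=36 E=32] open={R1}
Step 2: cancel R1 -> on_hand[A=36 B=21 C=43 D=36 E=40] avail[A=36 B=21 C=43 D=36 E=40] open={}
Step 3: reserve R2 D 9 -> on_hand[A=36 B=21 C=43 D=36 E=40] avail[A=36 B=21 C=43 D=27 E=40] open={R2}
Step 4: commit R2 -> on_hand[A=36 B=21 C=43 D=27 E=40] avail[A=36 B=21 C=43 D=27 E=40] open={}
Step 5: reserve R3 C 8 -> on_hand[A=36 B=21 C=43 D=27 E=40] avail[A=36 B=21 C=35 D=27 E=40] open={R3}
Step 6: reserve R4 A 2 -> on_hand[A=36 B=21 C=43 D=27 E=40] avail[A=34 B=21 C=35 D=27 E=40] open={R3,R4}
Step 7: commit R3 -> on_hand[A=36 B=21 C=35 D=27 E=40] avail[A=34 B=21 C=35 D=27 E=40] open={R4}
Step 8: cancel R4 -> on_hand[A=36 B=21 C=35 D=27 E=40] avail[A=36 B=21 C=35 D=27 E=40] open={}
Step 9: reserve R5 A 2 -> on_hand[A=36 B=21 C=35 D=27 E=40] avail[A=34 B=21 C=35 D=27 E=40] open={R5}
Step 10: reserve R6 C 9 -> on_hand[A=36 B=21 C=35 D=27 E=40] avail[A=34 B=21 C=26 D=27 E=40] open={R5,R6}
Step 11: reserve R7 D 4 -> on_hand[A=36 B=21 C=35 D=27 E=40] avail[A=34 B=21 C=26 D=23 E=40] open={R5,R6,R7}
Step 12: commit R5 -> on_hand[A=34 B=21 C=35 D=27 E=40] avail[A=34 B=21 C=26 D=23 E=40] open={R6,R7}
Step 13: cancel R7 -> on_hand[A=34 B=21 C=35 D=27 E=40] avail[A=34 B=21 C=26 D=27 E=40] open={R6}
Step 14: reserve R8 D 7 -> on_hand[A=34 B=21 C=35 D=27 E=40] avail[A=34 B=21 C=26 D=20 E=40] open={R6,R8}
Step 15: reserve R9 D 9 -> on_hand[A=34 B=21 C=35 D=27 E=40] avail[A=34 B=21 C=26 D=11 E=40] open={R6,R8,R9}
Step 16: commit R8 -> on_hand[A=34 B=21 C=35 D=20 E=40] avail[A=34 B=21 C=26 D=11 E=40] open={R6,R9}
Step 17: cancel R9 -> on_hand[A=34 B=21 C=35 D=20 E=40] avail[A=34 B=21 C=26 D=20 E=40] open={R6}
Open reservations: ['R6'] -> 1

Answer: 1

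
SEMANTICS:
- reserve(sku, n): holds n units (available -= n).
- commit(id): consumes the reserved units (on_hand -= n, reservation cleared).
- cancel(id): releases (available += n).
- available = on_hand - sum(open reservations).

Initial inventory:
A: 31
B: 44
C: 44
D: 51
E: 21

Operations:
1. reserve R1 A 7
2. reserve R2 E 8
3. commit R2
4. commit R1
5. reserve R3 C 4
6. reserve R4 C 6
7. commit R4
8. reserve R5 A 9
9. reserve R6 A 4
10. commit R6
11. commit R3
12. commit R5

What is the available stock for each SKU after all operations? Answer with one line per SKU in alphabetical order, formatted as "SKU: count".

Answer: A: 11
B: 44
C: 34
D: 51
E: 13

Derivation:
Step 1: reserve R1 A 7 -> on_hand[A=31 B=44 C=44 D=51 E=21] avail[A=24 B=44 C=44 D=51 E=21] open={R1}
Step 2: reserve R2 E 8 -> on_hand[A=31 B=44 C=44 D=51 E=21] avail[A=24 B=44 C=44 D=51 E=13] open={R1,R2}
Step 3: commit R2 -> on_hand[A=31 B=44 C=44 D=51 E=13] avail[A=24 B=44 C=44 D=51 E=13] open={R1}
Step 4: commit R1 -> on_hand[A=24 B=44 C=44 D=51 E=13] avail[A=24 B=44 C=44 D=51 E=13] open={}
Step 5: reserve R3 C 4 -> on_hand[A=24 B=44 C=44 D=51 E=13] avail[A=24 B=44 C=40 D=51 E=13] open={R3}
Step 6: reserve R4 C 6 -> on_hand[A=24 B=44 C=44 D=51 E=13] avail[A=24 B=44 C=34 D=51 E=13] open={R3,R4}
Step 7: commit R4 -> on_hand[A=24 B=44 C=38 D=51 E=13] avail[A=24 B=44 C=34 D=51 E=13] open={R3}
Step 8: reserve R5 A 9 -> on_hand[A=24 B=44 C=38 D=51 E=13] avail[A=15 B=44 C=34 D=51 E=13] open={R3,R5}
Step 9: reserve R6 A 4 -> on_hand[A=24 B=44 C=38 D=51 E=13] avail[A=11 B=44 C=34 D=51 E=13] open={R3,R5,R6}
Step 10: commit R6 -> on_hand[A=20 B=44 C=38 D=51 E=13] avail[A=11 B=44 C=34 D=51 E=13] open={R3,R5}
Step 11: commit R3 -> on_hand[A=20 B=44 C=34 D=51 E=13] avail[A=11 B=44 C=34 D=51 E=13] open={R5}
Step 12: commit R5 -> on_hand[A=11 B=44 C=34 D=51 E=13] avail[A=11 B=44 C=34 D=51 E=13] open={}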